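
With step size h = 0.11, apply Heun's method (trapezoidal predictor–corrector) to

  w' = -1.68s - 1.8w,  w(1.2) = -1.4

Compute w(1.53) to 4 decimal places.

Heun: k1 = f(s_n, w_n); k2 = f(s_n + h, w_n + h·k1); w_{n+1} = w_n + (h/2)·(k1 + k2).
s=1.200000, w=-1.400000:
  k1 = f(1.200000, -1.400000) = 0.504000
  k2 = f(1.310000, -1.344560) = 0.219408
  w ← -1.400000 + (0.11/2)·(0.504000 + 0.219408) = -1.360213
s=1.310000, w=-1.360213:
  k1 = f(1.310000, -1.360213) = 0.247583
  k2 = f(1.420000, -1.332978) = 0.013761
  w ← -1.360213 + (0.11/2)·(0.247583 + 0.013761) = -1.345839
s=1.420000, w=-1.345839:
  k1 = f(1.420000, -1.345839) = 0.036910
  k2 = f(1.530000, -1.341779) = -0.155199
  w ← -1.345839 + (0.11/2)·(0.036910 + (-0.155199)) = -1.352345
w(1.53) ≈ -1.3523

-1.3523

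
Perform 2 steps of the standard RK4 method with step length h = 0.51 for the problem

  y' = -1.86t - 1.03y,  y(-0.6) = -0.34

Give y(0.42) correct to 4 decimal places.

-0.1174

RK4: k1 = f(t_n, y_n); k2 = f(t_n + h/2, y_n + (h/2)·k1); k3 = f(t_n + h/2, y_n + (h/2)·k2); k4 = f(t_n + h, y_n + h·k3); y_{n+1} = y_n + (h/6)·(k1 + 2k2 + 2k3 + k4).
t=-0.600000, y=-0.340000:
  k1 = f(-0.600000, -0.340000) = 1.466200
  k2 = f(-0.345000, 0.033881) = 0.606803
  k3 = f(-0.345000, -0.185265) = 0.832523
  k4 = f(-0.090000, 0.084587) = 0.080276
  y ← -0.340000 + (0.51/6)·(k1 + 2k2 + 2k3 + k4) = 0.036136
t=-0.090000, y=0.036136:
  k1 = f(-0.090000, 0.036136) = 0.130180
  k2 = f(0.165000, 0.069332) = -0.378312
  k3 = f(0.165000, -0.060334) = -0.244756
  k4 = f(0.420000, -0.088690) = -0.689849
  y ← 0.036136 + (0.51/6)·(k1 + 2k2 + 2k3 + k4) = -0.117358
y(0.42) ≈ -0.1174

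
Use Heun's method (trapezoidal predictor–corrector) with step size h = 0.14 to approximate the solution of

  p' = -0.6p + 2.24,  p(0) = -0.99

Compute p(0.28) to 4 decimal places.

-0.2604

Heun: k1 = f(t_n, p_n); k2 = f(t_n + h, p_n + h·k1); p_{n+1} = p_n + (h/2)·(k1 + k2).
t=0.000000, p=-0.990000:
  k1 = f(0.000000, -0.990000) = 2.834000
  k2 = f(0.140000, -0.593240) = 2.595944
  p ← -0.990000 + (0.14/2)·(2.834000 + 2.595944) = -0.609904
t=0.140000, p=-0.609904:
  k1 = f(0.140000, -0.609904) = 2.605942
  k2 = f(0.280000, -0.245072) = 2.387043
  p ← -0.609904 + (0.14/2)·(2.605942 + 2.387043) = -0.260395
p(0.28) ≈ -0.2604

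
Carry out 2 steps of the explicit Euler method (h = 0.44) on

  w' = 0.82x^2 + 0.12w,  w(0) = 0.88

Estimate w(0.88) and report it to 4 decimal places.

1.0452

Euler: w_{n+1} = w_n + h·f(x_n, w_n).
x=0.000000, w=0.880000: f=0.105600 → w ← 0.880000 + 0.44·0.105600 = 0.926464
x=0.440000, w=0.926464: f=0.269928 → w ← 0.926464 + 0.44·0.269928 = 1.045232
w(0.88) ≈ 1.0452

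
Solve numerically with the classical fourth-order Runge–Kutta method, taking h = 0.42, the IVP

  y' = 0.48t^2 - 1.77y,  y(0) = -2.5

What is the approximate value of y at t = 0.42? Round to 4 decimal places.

RK4: k1 = f(t_n, y_n); k2 = f(t_n + h/2, y_n + (h/2)·k1); k3 = f(t_n + h/2, y_n + (h/2)·k2); k4 = f(t_n + h, y_n + h·k3); y_{n+1} = y_n + (h/6)·(k1 + 2k2 + 2k3 + k4).
t=0.000000, y=-2.500000:
  k1 = f(0.000000, -2.500000) = 4.425000
  k2 = f(0.210000, -1.570750) = 2.801395
  k3 = f(0.210000, -1.911707) = 3.404889
  k4 = f(0.420000, -1.069946) = 1.978477
  y ← -2.500000 + (0.42/6)·(k1 + 2k2 + 2k3 + k4) = -1.182877
y(0.42) ≈ -1.1829

-1.1829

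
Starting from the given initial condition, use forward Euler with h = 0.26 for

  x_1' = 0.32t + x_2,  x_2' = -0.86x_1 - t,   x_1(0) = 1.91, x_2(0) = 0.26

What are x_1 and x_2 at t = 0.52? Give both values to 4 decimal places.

1.9558, -0.6769

Euler on (x_1,x_2): x_1_{n+1} = x_1_n + h·x_1', x_2_{n+1} = x_2_n + h·x_2'.
0.000000: (1.910000, 0.260000); f=(0.260000, -1.642600) → (1.977600, -0.167076)
0.260000: (1.977600, -0.167076); f=(-0.083876, -1.960736) → (1.955792, -0.676867)
(x_1(0.52), x_2(0.52)) ≈ (1.9558, -0.6769)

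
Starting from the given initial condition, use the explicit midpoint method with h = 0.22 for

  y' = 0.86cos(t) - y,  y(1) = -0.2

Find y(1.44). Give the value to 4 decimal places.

Midpoint: k1 = f(t_n, y_n); k2 = f(t_n + h/2, y_n + (h/2)·k1); y_{n+1} = y_n + h·k2.
t=1.000000, y=-0.200000:
  k1 = f(1.000000, -0.200000) = 0.664660
  k2 = f(1.110000, -0.126887) = 0.509296
  y ← -0.200000 + 0.22·0.509296 = -0.087955
t=1.220000, y=-0.087955:
  k1 = f(1.220000, -0.087955) = 0.383490
  k2 = f(1.330000, -0.045771) = 0.250860
  y ← -0.087955 + 0.22·0.250860 = -0.032766
y(1.44) ≈ -0.0328

-0.0328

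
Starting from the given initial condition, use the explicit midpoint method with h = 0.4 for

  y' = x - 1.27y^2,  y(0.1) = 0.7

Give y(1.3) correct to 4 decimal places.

Midpoint: k1 = f(x_n, y_n); k2 = f(x_n + h/2, y_n + (h/2)·k1); y_{n+1} = y_n + h·k2.
x=0.100000, y=0.700000:
  k1 = f(0.100000, 0.700000) = -0.522300
  k2 = f(0.300000, 0.595540) = -0.150428
  y ← 0.700000 + 0.4·(-0.150428) = 0.639829
x=0.500000, y=0.639829:
  k1 = f(0.500000, 0.639829) = -0.019914
  k2 = f(0.700000, 0.635846) = 0.186539
  y ← 0.639829 + 0.4·0.186539 = 0.714444
x=0.900000, y=0.714444:
  k1 = f(0.900000, 0.714444) = 0.251753
  k2 = f(1.100000, 0.764795) = 0.357163
  y ← 0.714444 + 0.4·0.357163 = 0.857309
y(1.3) ≈ 0.8573

0.8573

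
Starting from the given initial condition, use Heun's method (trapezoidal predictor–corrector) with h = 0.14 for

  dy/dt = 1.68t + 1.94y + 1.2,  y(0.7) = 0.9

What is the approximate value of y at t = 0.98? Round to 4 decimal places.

Heun: k1 = f(t_n, y_n); k2 = f(t_n + h, y_n + h·k1); y_{n+1} = y_n + (h/2)·(k1 + k2).
t=0.700000, y=0.900000:
  k1 = f(0.700000, 0.900000) = 4.122000
  k2 = f(0.840000, 1.477080) = 5.476735
  y ← 0.900000 + (0.14/2)·(4.122000 + 5.476735) = 1.571911
t=0.840000, y=1.571911:
  k1 = f(0.840000, 1.571911) = 5.660708
  k2 = f(0.980000, 2.364411) = 7.433357
  y ← 1.571911 + (0.14/2)·(5.660708 + 7.433357) = 2.488496
y(0.98) ≈ 2.4885

2.4885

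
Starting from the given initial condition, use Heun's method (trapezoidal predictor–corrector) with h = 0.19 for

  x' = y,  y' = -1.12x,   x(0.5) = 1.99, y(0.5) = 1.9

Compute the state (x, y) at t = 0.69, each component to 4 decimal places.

2.3108, 1.4381

Heun on (x,y): k1 = f(t_n, state_n); k2 = f(t_n + h, state_n + h·k1); state_{n+1} = state_n + (h/2)·(k1 + k2).
0.500000: (1.990000, 1.900000)
  k1 = (1.900000, -2.228800)
  predictor → (2.351000, 1.476528)
  k2 = (1.476528, -2.633120)
  → (2.310770, 1.438118)
(x(0.69), y(0.69)) ≈ (2.3108, 1.4381)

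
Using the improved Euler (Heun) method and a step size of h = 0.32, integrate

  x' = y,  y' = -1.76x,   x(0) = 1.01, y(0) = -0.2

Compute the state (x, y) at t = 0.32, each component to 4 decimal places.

Heun on (x,y): k1 = f(t_n, state_n); k2 = f(t_n + h, state_n + h·k1); state_{n+1} = state_n + (h/2)·(k1 + k2).
0.000000: (1.010000, -0.200000)
  k1 = (-0.200000, -1.777600)
  predictor → (0.946000, -0.768832)
  k2 = (-0.768832, -1.664960)
  → (0.854987, -0.750810)
(x(0.32), y(0.32)) ≈ (0.8550, -0.7508)

0.8550, -0.7508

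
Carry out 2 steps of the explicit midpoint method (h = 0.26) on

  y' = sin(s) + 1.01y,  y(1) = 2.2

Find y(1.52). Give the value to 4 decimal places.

Midpoint: k1 = f(s_n, y_n); k2 = f(s_n + h/2, y_n + (h/2)·k1); y_{n+1} = y_n + h·k2.
s=1.000000, y=2.200000:
  k1 = f(1.000000, 2.200000) = 3.063471
  k2 = f(1.130000, 2.598251) = 3.528646
  y ← 2.200000 + 0.26·3.528646 = 3.117448
s=1.260000, y=3.117448:
  k1 = f(1.260000, 3.117448) = 4.100713
  k2 = f(1.390000, 3.650541) = 4.670747
  y ← 3.117448 + 0.26·4.670747 = 4.331842
y(1.52) ≈ 4.3318

4.3318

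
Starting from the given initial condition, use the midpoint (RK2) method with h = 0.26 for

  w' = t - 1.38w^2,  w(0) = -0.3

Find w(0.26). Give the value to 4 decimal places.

-0.3021

Midpoint: k1 = f(t_n, w_n); k2 = f(t_n + h/2, w_n + (h/2)·k1); w_{n+1} = w_n + h·k2.
t=0.000000, w=-0.300000:
  k1 = f(0.000000, -0.300000) = -0.124200
  k2 = f(0.130000, -0.316146) = -0.007929
  w ← -0.300000 + 0.26·(-0.007929) = -0.302061
w(0.26) ≈ -0.3021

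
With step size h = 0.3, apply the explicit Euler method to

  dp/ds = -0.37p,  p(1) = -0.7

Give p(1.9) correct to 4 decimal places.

Euler: p_{n+1} = p_n + h·f(s_n, p_n).
s=1.000000, p=-0.700000: f=0.259000 → p ← -0.700000 + 0.3·0.259000 = -0.622300
s=1.300000, p=-0.622300: f=0.230251 → p ← -0.622300 + 0.3·0.230251 = -0.553225
s=1.600000, p=-0.553225: f=0.204693 → p ← -0.553225 + 0.3·0.204693 = -0.491817
p(1.9) ≈ -0.4918

-0.4918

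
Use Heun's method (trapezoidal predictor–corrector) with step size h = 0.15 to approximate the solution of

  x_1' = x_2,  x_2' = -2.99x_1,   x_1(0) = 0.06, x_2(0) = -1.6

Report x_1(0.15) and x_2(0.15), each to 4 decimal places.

Heun on (x_1,x_2): k1 = f(s_n, state_n); k2 = f(s_n + h, state_n + h·k1); state_{n+1} = state_n + (h/2)·(k1 + k2).
0.000000: (0.060000, -1.600000)
  k1 = (-1.600000, -0.179400)
  predictor → (-0.180000, -1.626910)
  k2 = (-1.626910, 0.538200)
  → (-0.182018, -1.573090)
(x_1(0.15), x_2(0.15)) ≈ (-0.1820, -1.5731)

-0.1820, -1.5731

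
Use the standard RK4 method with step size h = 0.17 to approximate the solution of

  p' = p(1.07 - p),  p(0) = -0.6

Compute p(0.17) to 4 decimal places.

-0.8103

RK4: k1 = f(x_n, p_n); k2 = f(x_n + h/2, p_n + (h/2)·k1); k3 = f(x_n + h/2, p_n + (h/2)·k2); k4 = f(x_n + h, p_n + h·k3); p_{n+1} = p_n + (h/6)·(k1 + 2k2 + 2k3 + k4).
x=0.000000, p=-0.600000:
  k1 = f(0.000000, -0.600000) = -1.002000
  k2 = f(0.085000, -0.685170) = -1.202590
  k3 = f(0.085000, -0.702220) = -1.244489
  k4 = f(0.170000, -0.811563) = -1.527007
  p ← -0.600000 + (0.17/6)·(k1 + 2k2 + 2k3 + k4) = -0.810323
p(0.17) ≈ -0.8103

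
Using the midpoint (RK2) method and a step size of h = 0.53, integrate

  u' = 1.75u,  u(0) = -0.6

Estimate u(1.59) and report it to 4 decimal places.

Midpoint: k1 = f(x_n, u_n); k2 = f(x_n + h/2, u_n + (h/2)·k1); u_{n+1} = u_n + h·k2.
x=0.000000, u=-0.600000:
  k1 = f(0.000000, -0.600000) = -1.050000
  k2 = f(0.265000, -0.878250) = -1.536938
  u ← -0.600000 + 0.53·(-1.536938) = -1.414577
x=0.530000, u=-1.414577:
  k1 = f(0.530000, -1.414577) = -2.475510
  k2 = f(0.795000, -2.070587) = -3.623527
  u ← -1.414577 + 0.53·(-3.623527) = -3.335046
x=1.060000, u=-3.335046:
  k1 = f(1.060000, -3.335046) = -5.836331
  k2 = f(1.325000, -4.881674) = -8.542929
  u ← -3.335046 + 0.53·(-8.542929) = -7.862799
u(1.59) ≈ -7.8628

-7.8628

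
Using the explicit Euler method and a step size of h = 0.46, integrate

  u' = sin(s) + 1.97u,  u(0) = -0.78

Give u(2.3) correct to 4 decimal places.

-15.5821

Euler: u_{n+1} = u_n + h·f(s_n, u_n).
s=0.000000, u=-0.780000: f=-1.536600 → u ← -0.780000 + 0.46·(-1.536600) = -1.486836
s=0.460000, u=-1.486836: f=-2.485119 → u ← -1.486836 + 0.46·(-2.485119) = -2.629991
s=0.920000, u=-2.629991: f=-4.385480 → u ← -2.629991 + 0.46·(-4.385480) = -4.647311
s=1.380000, u=-4.647311: f=-8.173350 → u ← -4.647311 + 0.46·(-8.173350) = -8.407052
s=1.840000, u=-8.407052: f=-15.597910 → u ← -8.407052 + 0.46·(-15.597910) = -15.582091
u(2.3) ≈ -15.5821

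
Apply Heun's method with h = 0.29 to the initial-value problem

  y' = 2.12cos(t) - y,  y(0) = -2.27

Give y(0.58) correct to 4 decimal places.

-0.4319

Heun: k1 = f(t_n, y_n); k2 = f(t_n + h, y_n + h·k1); y_{n+1} = y_n + (h/2)·(k1 + k2).
t=0.000000, y=-2.270000:
  k1 = f(0.000000, -2.270000) = 4.390000
  k2 = f(0.290000, -0.996900) = 3.028377
  y ← -2.270000 + (0.29/2)·(4.390000 + 3.028377) = -1.194335
t=0.290000, y=-1.194335:
  k1 = f(0.290000, -1.194335) = 3.225812
  k2 = f(0.580000, -0.258850) = 2.032151
  y ← -1.194335 + (0.29/2)·(3.225812 + 2.032151) = -0.431931
y(0.58) ≈ -0.4319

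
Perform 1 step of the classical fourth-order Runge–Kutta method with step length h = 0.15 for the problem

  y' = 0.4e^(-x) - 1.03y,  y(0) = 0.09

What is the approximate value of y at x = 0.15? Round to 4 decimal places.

RK4: k1 = f(x_n, y_n); k2 = f(x_n + h/2, y_n + (h/2)·k1); k3 = f(x_n + h/2, y_n + (h/2)·k2); k4 = f(x_n + h, y_n + h·k3); y_{n+1} = y_n + (h/6)·(k1 + 2k2 + 2k3 + k4).
x=0.000000, y=0.090000:
  k1 = f(0.000000, 0.090000) = 0.307300
  k2 = f(0.075000, 0.113047) = 0.254658
  k3 = f(0.075000, 0.109099) = 0.258725
  k4 = f(0.150000, 0.128809) = 0.211610
  y ← 0.090000 + (0.15/6)·(k1 + 2k2 + 2k3 + k4) = 0.128642
y(0.15) ≈ 0.1286

0.1286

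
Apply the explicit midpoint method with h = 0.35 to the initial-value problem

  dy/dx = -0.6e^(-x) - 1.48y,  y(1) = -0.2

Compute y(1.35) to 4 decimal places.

Midpoint: k1 = f(x_n, y_n); k2 = f(x_n + h/2, y_n + (h/2)·k1); y_{n+1} = y_n + h·k2.
x=1.000000, y=-0.200000:
  k1 = f(1.000000, -0.200000) = 0.075272
  k2 = f(1.175000, -0.186827) = 0.091213
  y ← -0.200000 + 0.35·0.091213 = -0.168075
y(1.35) ≈ -0.1681

-0.1681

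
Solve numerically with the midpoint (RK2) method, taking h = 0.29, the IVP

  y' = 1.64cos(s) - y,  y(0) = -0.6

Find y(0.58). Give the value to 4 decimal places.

0.3279

Midpoint: k1 = f(s_n, y_n); k2 = f(s_n + h/2, y_n + (h/2)·k1); y_{n+1} = y_n + h·k2.
s=0.000000, y=-0.600000:
  k1 = f(0.000000, -0.600000) = 2.240000
  k2 = f(0.145000, -0.275200) = 1.897990
  y ← -0.600000 + 0.29·1.897990 = -0.049583
s=0.290000, y=-0.049583:
  k1 = f(0.290000, -0.049583) = 1.621103
  k2 = f(0.435000, 0.185477) = 1.301790
  y ← -0.049583 + 0.29·1.301790 = 0.327936
y(0.58) ≈ 0.3279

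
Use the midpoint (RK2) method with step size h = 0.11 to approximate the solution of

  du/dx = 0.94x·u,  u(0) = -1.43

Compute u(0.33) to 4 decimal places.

-1.5049

Midpoint: k1 = f(x_n, u_n); k2 = f(x_n + h/2, u_n + (h/2)·k1); u_{n+1} = u_n + h·k2.
x=0.000000, u=-1.430000:
  k1 = f(0.000000, -1.430000) = 0.000000
  k2 = f(0.055000, -1.430000) = -0.073931
  u ← -1.430000 + 0.11·(-0.073931) = -1.438132
x=0.110000, u=-1.438132:
  k1 = f(0.110000, -1.438132) = -0.148703
  k2 = f(0.165000, -1.446311) = -0.224323
  u ← -1.438132 + 0.11·(-0.224323) = -1.462808
x=0.220000, u=-1.462808:
  k1 = f(0.220000, -1.462808) = -0.302509
  k2 = f(0.275000, -1.479446) = -0.382437
  u ← -1.462808 + 0.11·(-0.382437) = -1.504876
u(0.33) ≈ -1.5049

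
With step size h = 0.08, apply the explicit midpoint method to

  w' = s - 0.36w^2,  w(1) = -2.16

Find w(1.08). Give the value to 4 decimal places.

-2.2146

Midpoint: k1 = f(s_n, w_n); k2 = f(s_n + h/2, w_n + (h/2)·k1); w_{n+1} = w_n + h·k2.
s=1.000000, w=-2.160000:
  k1 = f(1.000000, -2.160000) = -0.679616
  k2 = f(1.040000, -2.187185) = -0.682160
  w ← -2.160000 + 0.08·(-0.682160) = -2.214573
w(1.08) ≈ -2.2146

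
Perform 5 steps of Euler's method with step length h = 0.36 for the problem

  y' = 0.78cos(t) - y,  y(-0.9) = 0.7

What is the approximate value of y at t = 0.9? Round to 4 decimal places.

0.6984

Euler: y_{n+1} = y_n + h·f(t_n, y_n).
t=-0.900000, y=0.700000: f=-0.215144 → y ← 0.700000 + 0.36·(-0.215144) = 0.622548
t=-0.540000, y=0.622548: f=0.046465 → y ← 0.622548 + 0.36·0.046465 = 0.639275
t=-0.180000, y=0.639275: f=0.128123 → y ← 0.639275 + 0.36·0.128123 = 0.685400
t=0.180000, y=0.685400: f=0.081999 → y ← 0.685400 + 0.36·0.081999 = 0.714919
t=0.540000, y=0.714919: f=-0.045906 → y ← 0.714919 + 0.36·(-0.045906) = 0.698393
y(0.9) ≈ 0.6984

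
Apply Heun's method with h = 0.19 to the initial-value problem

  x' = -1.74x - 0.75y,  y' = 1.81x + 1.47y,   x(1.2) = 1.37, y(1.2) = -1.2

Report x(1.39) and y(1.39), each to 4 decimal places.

Heun on (x,y): k1 = f(t_n, state_n); k2 = f(t_n + h, state_n + h·k1); state_{n+1} = state_n + (h/2)·(k1 + k2).
1.200000: (1.370000, -1.200000)
  k1 = (-1.483800, 0.715700)
  predictor → (1.088078, -1.064017)
  k2 = (-1.095243, 0.405316)
  → (1.124991, -1.093503)
(x(1.39), y(1.39)) ≈ (1.1250, -1.0935)

1.1250, -1.0935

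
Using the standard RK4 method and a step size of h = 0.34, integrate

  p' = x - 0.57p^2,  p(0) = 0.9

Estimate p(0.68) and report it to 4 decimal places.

0.8584

RK4: k1 = f(x_n, p_n); k2 = f(x_n + h/2, p_n + (h/2)·k1); k3 = f(x_n + h/2, p_n + (h/2)·k2); k4 = f(x_n + h, p_n + h·k3); p_{n+1} = p_n + (h/6)·(k1 + 2k2 + 2k3 + k4).
x=0.000000, p=0.900000:
  k1 = f(0.000000, 0.900000) = -0.461700
  k2 = f(0.170000, 0.821511) = -0.214682
  k3 = f(0.170000, 0.863504) = -0.255014
  k4 = f(0.340000, 0.813295) = -0.037026
  p ← 0.900000 + (0.34/6)·(k1 + 2k2 + 2k3 + k4) = 0.818507
x=0.340000, p=0.818507:
  k1 = f(0.340000, 0.818507) = -0.041873
  k2 = f(0.510000, 0.811388) = 0.134740
  k3 = f(0.510000, 0.841412) = 0.106454
  k4 = f(0.680000, 0.854701) = 0.263607
  p ← 0.818507 + (0.34/6)·(k1 + 2k2 + 2k3 + k4) = 0.858407
p(0.68) ≈ 0.8584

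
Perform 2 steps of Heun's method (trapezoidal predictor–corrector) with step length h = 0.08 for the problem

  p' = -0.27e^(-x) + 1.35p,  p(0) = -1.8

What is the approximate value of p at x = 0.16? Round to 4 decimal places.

Heun: k1 = f(x_n, p_n); k2 = f(x_n + h, p_n + h·k1); p_{n+1} = p_n + (h/2)·(k1 + k2).
x=0.000000, p=-1.800000:
  k1 = f(0.000000, -1.800000) = -2.700000
  k2 = f(0.080000, -2.016000) = -2.970841
  p ← -1.800000 + (0.08/2)·(-2.700000 + (-2.970841)) = -2.026834
x=0.080000, p=-2.026834:
  k1 = f(0.080000, -2.026834) = -2.985467
  k2 = f(0.160000, -2.265671) = -3.288735
  p ← -2.026834 + (0.08/2)·(-2.985467 + (-3.288735)) = -2.277802
p(0.16) ≈ -2.2778

-2.2778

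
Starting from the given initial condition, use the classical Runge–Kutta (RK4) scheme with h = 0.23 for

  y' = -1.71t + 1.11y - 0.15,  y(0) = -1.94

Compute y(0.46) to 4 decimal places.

RK4: k1 = f(t_n, y_n); k2 = f(t_n + h/2, y_n + (h/2)·k1); k3 = f(t_n + h/2, y_n + (h/2)·k2); k4 = f(t_n + h, y_n + h·k3); y_{n+1} = y_n + (h/6)·(k1 + 2k2 + 2k3 + k4).
t=0.000000, y=-1.940000:
  k1 = f(0.000000, -1.940000) = -2.303400
  k2 = f(0.115000, -2.204891) = -2.794079
  k3 = f(0.115000, -2.261319) = -2.856714
  k4 = f(0.230000, -2.597044) = -3.426019
  y ← -1.940000 + (0.23/6)·(k1 + 2k2 + 2k3 + k4) = -2.592855
t=0.230000, y=-2.592855:
  k1 = f(0.230000, -2.592855) = -3.421369
  k2 = f(0.345000, -2.986313) = -4.054757
  k3 = f(0.345000, -3.059152) = -4.135609
  k4 = f(0.460000, -3.544045) = -4.870490
  y ← -2.592855 + (0.23/6)·(k1 + 2k2 + 2k3 + k4) = -3.538638
y(0.46) ≈ -3.5386

-3.5386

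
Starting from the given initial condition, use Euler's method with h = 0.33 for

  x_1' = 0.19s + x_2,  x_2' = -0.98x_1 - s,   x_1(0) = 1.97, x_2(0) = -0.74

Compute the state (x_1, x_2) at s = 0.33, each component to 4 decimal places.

1.7258, -1.3771

Euler on (x_1,x_2): x_1_{n+1} = x_1_n + h·x_1', x_2_{n+1} = x_2_n + h·x_2'.
0.000000: (1.970000, -0.740000); f=(-0.740000, -1.930600) → (1.725800, -1.377098)
(x_1(0.33), x_2(0.33)) ≈ (1.7258, -1.3771)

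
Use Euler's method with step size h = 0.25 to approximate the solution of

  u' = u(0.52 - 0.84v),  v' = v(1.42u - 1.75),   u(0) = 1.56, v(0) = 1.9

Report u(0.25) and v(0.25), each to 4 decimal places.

1.1404, 2.1210

Euler on (u,v): u_{n+1} = u_n + h·u', v_{n+1} = v_n + h·v'.
0.000000: (1.560000, 1.900000); f=(-1.678560, 0.883880) → (1.140360, 2.120970)
(u(0.25), v(0.25)) ≈ (1.1404, 2.1210)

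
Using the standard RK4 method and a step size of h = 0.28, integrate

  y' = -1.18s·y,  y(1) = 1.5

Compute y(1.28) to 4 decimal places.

1.0293

RK4: k1 = f(s_n, y_n); k2 = f(s_n + h/2, y_n + (h/2)·k1); k3 = f(s_n + h/2, y_n + (h/2)·k2); k4 = f(s_n + h, y_n + h·k3); y_{n+1} = y_n + (h/6)·(k1 + 2k2 + 2k3 + k4).
s=1.000000, y=1.500000:
  k1 = f(1.000000, 1.500000) = -1.770000
  k2 = f(1.140000, 1.252200) = -1.684459
  k3 = f(1.140000, 1.264176) = -1.700569
  k4 = f(1.280000, 1.023841) = -1.546409
  y ← 1.500000 + (0.28/6)·(k1 + 2k2 + 2k3 + k4) = 1.029298
y(1.28) ≈ 1.0293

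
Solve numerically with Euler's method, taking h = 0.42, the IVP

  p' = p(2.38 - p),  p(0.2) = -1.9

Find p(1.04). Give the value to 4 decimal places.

-22.4954

Euler: p_{n+1} = p_n + h·f(x_n, p_n).
x=0.200000, p=-1.900000: f=-8.132000 → p ← -1.900000 + 0.42·(-8.132000) = -5.315440
x=0.620000, p=-5.315440: f=-40.904650 → p ← -5.315440 + 0.42·(-40.904650) = -22.495393
p(1.04) ≈ -22.4954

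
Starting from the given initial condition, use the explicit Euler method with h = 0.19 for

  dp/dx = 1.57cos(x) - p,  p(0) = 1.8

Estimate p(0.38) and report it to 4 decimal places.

1.7155

Euler: p_{n+1} = p_n + h·f(x_n, p_n).
x=0.000000, p=1.800000: f=-0.230000 → p ← 1.800000 + 0.19·(-0.230000) = 1.756300
x=0.190000, p=1.756300: f=-0.214553 → p ← 1.756300 + 0.19·(-0.214553) = 1.715535
p(0.38) ≈ 1.7155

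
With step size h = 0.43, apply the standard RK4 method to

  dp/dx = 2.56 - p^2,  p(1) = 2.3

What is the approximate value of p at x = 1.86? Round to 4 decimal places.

RK4: k1 = f(x_n, p_n); k2 = f(x_n + h/2, p_n + (h/2)·k1); k3 = f(x_n + h/2, p_n + (h/2)·k2); k4 = f(x_n + h, p_n + h·k3); p_{n+1} = p_n + (h/6)·(k1 + 2k2 + 2k3 + k4).
x=1.000000, p=2.300000:
  k1 = f(1.000000, 2.300000) = -2.730000
  k2 = f(1.215000, 1.713050) = -0.374540
  k3 = f(1.215000, 2.219474) = -2.366064
  k4 = f(1.430000, 1.282592) = 0.914957
  p ← 2.300000 + (0.43/6)·(k1 + 2k2 + 2k3 + k4) = 1.777102
x=1.430000, p=1.777102:
  k1 = f(1.430000, 1.777102) = -0.598091
  k2 = f(1.645000, 1.648512) = -0.157593
  k3 = f(1.645000, 1.743219) = -0.478814
  k4 = f(1.860000, 1.571212) = 0.091293
  p ← 1.777102 + (0.43/6)·(k1 + 2k2 + 2k3 + k4) = 1.649563
p(1.86) ≈ 1.6496

1.6496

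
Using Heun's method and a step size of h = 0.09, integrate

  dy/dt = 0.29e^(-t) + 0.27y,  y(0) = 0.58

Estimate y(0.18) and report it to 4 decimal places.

0.6579

Heun: k1 = f(t_n, y_n); k2 = f(t_n + h, y_n + h·k1); y_{n+1} = y_n + (h/2)·(k1 + k2).
t=0.000000, y=0.580000:
  k1 = f(0.000000, 0.580000) = 0.446600
  k2 = f(0.090000, 0.620194) = 0.432492
  y ← 0.580000 + (0.09/2)·(0.446600 + 0.432492) = 0.619559
t=0.090000, y=0.619559:
  k1 = f(0.090000, 0.619559) = 0.432321
  k2 = f(0.180000, 0.658468) = 0.420015
  y ← 0.619559 + (0.09/2)·(0.432321 + 0.420015) = 0.657914
y(0.18) ≈ 0.6579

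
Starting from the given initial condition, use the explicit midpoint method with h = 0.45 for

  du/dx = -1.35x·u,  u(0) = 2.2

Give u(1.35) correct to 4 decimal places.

Midpoint: k1 = f(x_n, u_n); k2 = f(x_n + h/2, u_n + (h/2)·k1); u_{n+1} = u_n + h·k2.
x=0.000000, u=2.200000:
  k1 = f(0.000000, 2.200000) = 0.000000
  k2 = f(0.225000, 2.200000) = -0.668250
  u ← 2.200000 + 0.45·(-0.668250) = 1.899288
x=0.450000, u=1.899288:
  k1 = f(0.450000, 1.899288) = -1.153817
  k2 = f(0.675000, 1.639679) = -1.494157
  u ← 1.899288 + 0.45·(-1.494157) = 1.226917
x=0.900000, u=1.226917:
  k1 = f(0.900000, 1.226917) = -1.490704
  k2 = f(1.125000, 0.891508) = -1.353978
  u ← 1.226917 + 0.45·(-1.353978) = 0.617627
u(1.35) ≈ 0.6176

0.6176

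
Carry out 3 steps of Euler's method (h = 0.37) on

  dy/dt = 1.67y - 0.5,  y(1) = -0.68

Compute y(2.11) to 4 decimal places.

-3.8484

Euler: y_{n+1} = y_n + h·f(t_n, y_n).
t=1.000000, y=-0.680000: f=-1.635600 → y ← -0.680000 + 0.37·(-1.635600) = -1.285172
t=1.370000, y=-1.285172: f=-2.646237 → y ← -1.285172 + 0.37·(-2.646237) = -2.264280
t=1.740000, y=-2.264280: f=-4.281347 → y ← -2.264280 + 0.37·(-4.281347) = -3.848378
y(2.11) ≈ -3.8484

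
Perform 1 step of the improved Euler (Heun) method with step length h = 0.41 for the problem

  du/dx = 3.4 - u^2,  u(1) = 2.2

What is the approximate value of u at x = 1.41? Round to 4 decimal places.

2.0707

Heun: k1 = f(x_n, u_n); k2 = f(x_n + h, u_n + h·k1); u_{n+1} = u_n + (h/2)·(k1 + k2).
x=1.000000, u=2.200000:
  k1 = f(1.000000, 2.200000) = -1.440000
  k2 = f(1.410000, 1.609600) = 0.809188
  u ← 2.200000 + (0.41/2)·(-1.440000 + 0.809188) = 2.070684
u(1.41) ≈ 2.0707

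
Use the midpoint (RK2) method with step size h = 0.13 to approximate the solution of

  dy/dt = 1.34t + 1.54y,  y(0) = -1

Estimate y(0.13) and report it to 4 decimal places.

-1.2089

Midpoint: k1 = f(t_n, y_n); k2 = f(t_n + h/2, y_n + (h/2)·k1); y_{n+1} = y_n + h·k2.
t=0.000000, y=-1.000000:
  k1 = f(0.000000, -1.000000) = -1.540000
  k2 = f(0.065000, -1.100100) = -1.607054
  y ← -1.000000 + 0.13·(-1.607054) = -1.208917
y(0.13) ≈ -1.2089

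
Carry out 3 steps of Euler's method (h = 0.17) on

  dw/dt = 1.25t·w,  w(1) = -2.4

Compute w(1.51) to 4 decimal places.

Euler: w_{n+1} = w_n + h·f(t_n, w_n).
t=1.000000, w=-2.400000: f=-3.000000 → w ← -2.400000 + 0.17·(-3.000000) = -2.910000
t=1.170000, w=-2.910000: f=-4.255875 → w ← -2.910000 + 0.17·(-4.255875) = -3.633499
t=1.340000, w=-3.633499: f=-6.086110 → w ← -3.633499 + 0.17·(-6.086110) = -4.668138
w(1.51) ≈ -4.6681

-4.6681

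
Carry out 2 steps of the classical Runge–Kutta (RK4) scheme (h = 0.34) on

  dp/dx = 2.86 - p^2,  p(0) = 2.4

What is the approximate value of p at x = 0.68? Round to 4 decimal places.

RK4: k1 = f(x_n, p_n); k2 = f(x_n + h/2, p_n + (h/2)·k1); k3 = f(x_n + h/2, p_n + (h/2)·k2); k4 = f(x_n + h, p_n + h·k3); p_{n+1} = p_n + (h/6)·(k1 + 2k2 + 2k3 + k4).
x=0.000000, p=2.400000:
  k1 = f(0.000000, 2.400000) = -2.900000
  k2 = f(0.170000, 1.907000) = -0.776649
  k3 = f(0.170000, 2.267970) = -2.283686
  k4 = f(0.340000, 1.623547) = 0.224096
  p ← 2.400000 + (0.34/6)·(k1 + 2k2 + 2k3 + k4) = 1.901527
x=0.340000, p=1.901527:
  k1 = f(0.340000, 1.901527) = -0.755807
  k2 = f(0.510000, 1.773040) = -0.283672
  k3 = f(0.510000, 1.853303) = -0.574733
  k4 = f(0.680000, 1.706118) = -0.050840
  p ← 1.901527 + (0.34/6)·(k1 + 2k2 + 2k3 + k4) = 1.758532
p(0.68) ≈ 1.7585

1.7585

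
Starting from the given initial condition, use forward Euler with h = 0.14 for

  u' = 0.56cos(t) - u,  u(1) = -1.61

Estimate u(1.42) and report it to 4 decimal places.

Euler: u_{n+1} = u_n + h·f(t_n, u_n).
t=1.000000, u=-1.610000: f=1.912569 → u ← -1.610000 + 0.14·1.912569 = -1.342240
t=1.140000, u=-1.342240: f=1.576093 → u ← -1.342240 + 0.14·1.576093 = -1.121587
t=1.280000, u=-1.121587: f=1.282148 → u ← -1.121587 + 0.14·1.282148 = -0.942087
u(1.42) ≈ -0.9421

-0.9421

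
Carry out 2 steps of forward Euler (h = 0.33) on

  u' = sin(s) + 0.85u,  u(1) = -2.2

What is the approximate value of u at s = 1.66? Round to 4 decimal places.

-2.9312

Euler: u_{n+1} = u_n + h·f(s_n, u_n).
s=1.000000, u=-2.200000: f=-1.028529 → u ← -2.200000 + 0.33·(-1.028529) = -2.539415
s=1.330000, u=-2.539415: f=-1.187354 → u ← -2.539415 + 0.33·(-1.187354) = -2.931241
u(1.66) ≈ -2.9312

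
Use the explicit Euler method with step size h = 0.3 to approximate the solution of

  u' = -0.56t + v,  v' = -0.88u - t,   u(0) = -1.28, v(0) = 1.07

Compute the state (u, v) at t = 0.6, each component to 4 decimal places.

-0.5870, 1.5711

Euler on (u,v): u_{n+1} = u_n + h·u', v_{n+1} = v_n + h·v'.
0.000000: (-1.280000, 1.070000); f=(1.070000, 1.126400) → (-0.959000, 1.407920)
0.300000: (-0.959000, 1.407920); f=(1.239920, 0.543920) → (-0.587024, 1.571096)
(u(0.6), v(0.6)) ≈ (-0.5870, 1.5711)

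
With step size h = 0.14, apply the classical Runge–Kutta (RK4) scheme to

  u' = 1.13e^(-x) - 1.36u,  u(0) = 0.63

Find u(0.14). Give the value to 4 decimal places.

RK4: k1 = f(x_n, u_n); k2 = f(x_n + h/2, u_n + (h/2)·k1); k3 = f(x_n + h/2, u_n + (h/2)·k2); k4 = f(x_n + h, u_n + h·k3); u_{n+1} = u_n + (h/6)·(k1 + 2k2 + 2k3 + k4).
x=0.000000, u=0.630000:
  k1 = f(0.000000, 0.630000) = 0.273200
  k2 = f(0.070000, 0.649124) = 0.170796
  k3 = f(0.070000, 0.641956) = 0.180545
  k4 = f(0.140000, 0.655276) = 0.091199
  u ← 0.630000 + (0.14/6)·(k1 + 2k2 + 2k3 + k4) = 0.654899
u(0.14) ≈ 0.6549

0.6549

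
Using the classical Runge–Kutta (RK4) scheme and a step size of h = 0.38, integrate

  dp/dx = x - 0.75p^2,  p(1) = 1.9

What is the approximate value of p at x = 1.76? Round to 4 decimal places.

1.4973

RK4: k1 = f(x_n, p_n); k2 = f(x_n + h/2, p_n + (h/2)·k1); k3 = f(x_n + h/2, p_n + (h/2)·k2); k4 = f(x_n + h, p_n + h·k3); p_{n+1} = p_n + (h/6)·(k1 + 2k2 + 2k3 + k4).
x=1.000000, p=1.900000:
  k1 = f(1.000000, 1.900000) = -1.707500
  k2 = f(1.190000, 1.575575) = -0.671827
  k3 = f(1.190000, 1.772353) = -1.165926
  k4 = f(1.380000, 1.456948) = -0.212024
  p ← 1.900000 + (0.38/6)·(k1 + 2k2 + 2k3 + k4) = 1.545648
x=1.380000, p=1.545648:
  k1 = f(1.380000, 1.545648) = -0.411771
  k2 = f(1.570000, 1.467412) = -0.044973
  k3 = f(1.570000, 1.537103) = -0.202015
  k4 = f(1.760000, 1.468882) = 0.141788
  p ← 1.545648 + (0.38/6)·(k1 + 2k2 + 2k3 + k4) = 1.497264
p(1.76) ≈ 1.4973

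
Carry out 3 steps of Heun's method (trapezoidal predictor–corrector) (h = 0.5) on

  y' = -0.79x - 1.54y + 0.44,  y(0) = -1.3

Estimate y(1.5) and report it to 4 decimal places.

Heun: k1 = f(x_n, y_n); k2 = f(x_n + h, y_n + h·k1); y_{n+1} = y_n + (h/2)·(k1 + k2).
x=0.000000, y=-1.300000:
  k1 = f(0.000000, -1.300000) = 2.442000
  k2 = f(0.500000, -0.079000) = 0.166660
  y ← -1.300000 + (0.5/2)·(2.442000 + 0.166660) = -0.647835
x=0.500000, y=-0.647835:
  k1 = f(0.500000, -0.647835) = 1.042666
  k2 = f(1.000000, -0.126502) = -0.155187
  y ← -0.647835 + (0.5/2)·(1.042666 + (-0.155187)) = -0.425965
x=1.000000, y=-0.425965:
  k1 = f(1.000000, -0.425965) = 0.305986
  k2 = f(1.500000, -0.272972) = -0.324623
  y ← -0.425965 + (0.5/2)·(0.305986 + (-0.324623)) = -0.430624
y(1.5) ≈ -0.4306

-0.4306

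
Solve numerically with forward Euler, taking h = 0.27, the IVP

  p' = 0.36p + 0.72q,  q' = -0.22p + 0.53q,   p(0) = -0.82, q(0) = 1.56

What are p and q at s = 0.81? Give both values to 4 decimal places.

0.0867, 2.4520

Euler on (p,q): p_{n+1} = p_n + h·p', q_{n+1} = q_n + h·q'.
0.000000: (-0.820000, 1.560000); f=(0.828000, 1.007200) → (-0.596440, 1.831944)
0.270000: (-0.596440, 1.831944); f=(1.104281, 1.102147) → (-0.298284, 2.129524)
0.540000: (-0.298284, 2.129524); f=(1.425875, 1.194270) → (0.086702, 2.451977)
(p(0.81), q(0.81)) ≈ (0.0867, 2.4520)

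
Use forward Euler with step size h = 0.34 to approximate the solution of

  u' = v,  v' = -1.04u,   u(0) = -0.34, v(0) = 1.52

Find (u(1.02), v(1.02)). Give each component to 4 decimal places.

1.2709, 1.3180

Euler on (u,v): u_{n+1} = u_n + h·u', v_{n+1} = v_n + h·v'.
0.000000: (-0.340000, 1.520000); f=(1.520000, 0.353600) → (0.176800, 1.640224)
0.340000: (0.176800, 1.640224); f=(1.640224, -0.183872) → (0.734476, 1.577708)
0.680000: (0.734476, 1.577708); f=(1.577708, -0.763855) → (1.270897, 1.317997)
(u(1.02), v(1.02)) ≈ (1.2709, 1.3180)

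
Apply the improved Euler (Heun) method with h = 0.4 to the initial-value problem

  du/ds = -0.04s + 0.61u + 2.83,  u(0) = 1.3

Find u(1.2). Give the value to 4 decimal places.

Heun: k1 = f(s_n, u_n); k2 = f(s_n + h, u_n + h·k1); u_{n+1} = u_n + (h/2)·(k1 + k2).
s=0.000000, u=1.300000:
  k1 = f(0.000000, 1.300000) = 3.623000
  k2 = f(0.400000, 2.749200) = 4.491012
  u ← 1.300000 + (0.4/2)·(3.623000 + 4.491012) = 2.922802
s=0.400000, u=2.922802:
  k1 = f(0.400000, 2.922802) = 4.596909
  k2 = f(0.800000, 4.761566) = 5.702555
  u ← 2.922802 + (0.4/2)·(4.596909 + 5.702555) = 4.982695
s=0.800000, u=4.982695:
  k1 = f(0.800000, 4.982695) = 5.837444
  k2 = f(1.200000, 7.317673) = 7.245781
  u ← 4.982695 + (0.4/2)·(5.837444 + 7.245781) = 7.599340
u(1.2) ≈ 7.5993

7.5993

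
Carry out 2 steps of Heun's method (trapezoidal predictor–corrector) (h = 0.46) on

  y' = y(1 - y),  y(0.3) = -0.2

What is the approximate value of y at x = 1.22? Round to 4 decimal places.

-0.6604

Heun: k1 = f(x_n, y_n); k2 = f(x_n + h, y_n + h·k1); y_{n+1} = y_n + (h/2)·(k1 + k2).
x=0.300000, y=-0.200000:
  k1 = f(0.300000, -0.200000) = -0.240000
  k2 = f(0.760000, -0.310400) = -0.406748
  y ← -0.200000 + (0.46/2)·(-0.240000 + (-0.406748)) = -0.348752
x=0.760000, y=-0.348752:
  k1 = f(0.760000, -0.348752) = -0.470380
  k2 = f(1.220000, -0.565127) = -0.884495
  y ← -0.348752 + (0.46/2)·(-0.470380 + (-0.884495)) = -0.660373
y(1.22) ≈ -0.6604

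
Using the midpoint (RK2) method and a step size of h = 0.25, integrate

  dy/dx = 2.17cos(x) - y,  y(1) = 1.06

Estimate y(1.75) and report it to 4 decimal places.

Midpoint: k1 = f(x_n, y_n); k2 = f(x_n + h/2, y_n + (h/2)·k1); y_{n+1} = y_n + h·k2.
x=1.000000, y=1.060000:
  k1 = f(1.000000, 1.060000) = 0.112456
  k2 = f(1.125000, 1.074057) = -0.138404
  y ← 1.060000 + 0.25·(-0.138404) = 1.025399
x=1.250000, y=1.025399:
  k1 = f(1.250000, 1.025399) = -0.341149
  k2 = f(1.375000, 0.982755) = -0.560587
  y ← 1.025399 + 0.25·(-0.560587) = 0.885252
x=1.500000, y=0.885252:
  k1 = f(1.500000, 0.885252) = -0.731753
  k2 = f(1.625000, 0.793783) = -0.911348
  y ← 0.885252 + 0.25·(-0.911348) = 0.657415
y(1.75) ≈ 0.6574

0.6574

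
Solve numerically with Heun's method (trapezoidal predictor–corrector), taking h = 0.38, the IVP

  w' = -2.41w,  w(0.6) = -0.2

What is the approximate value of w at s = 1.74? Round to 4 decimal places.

Heun: k1 = f(s_n, w_n); k2 = f(s_n + h, w_n + h·k1); w_{n+1} = w_n + (h/2)·(k1 + k2).
s=0.600000, w=-0.200000:
  k1 = f(0.600000, -0.200000) = 0.482000
  k2 = f(0.980000, -0.016840) = 0.040584
  w ← -0.200000 + (0.38/2)·(0.482000 + 0.040584) = -0.100709
s=0.980000, w=-0.100709:
  k1 = f(0.980000, -0.100709) = 0.242709
  k2 = f(1.360000, -0.008480) = 0.020436
  w ← -0.100709 + (0.38/2)·(0.242709 + 0.020436) = -0.050711
s=1.360000, w=-0.050711:
  k1 = f(1.360000, -0.050711) = 0.122215
  k2 = f(1.740000, -0.004270) = 0.010290
  w ← -0.050711 + (0.38/2)·(0.122215 + 0.010290) = -0.025536
w(1.74) ≈ -0.0255

-0.0255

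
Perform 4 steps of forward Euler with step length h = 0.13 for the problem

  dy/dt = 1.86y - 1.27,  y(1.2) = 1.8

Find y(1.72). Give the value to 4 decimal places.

3.3395

Euler: y_{n+1} = y_n + h·f(t_n, y_n).
t=1.200000, y=1.800000: f=2.078000 → y ← 1.800000 + 0.13·2.078000 = 2.070140
t=1.330000, y=2.070140: f=2.580460 → y ← 2.070140 + 0.13·2.580460 = 2.405600
t=1.460000, y=2.405600: f=3.204416 → y ← 2.405600 + 0.13·3.204416 = 2.822174
t=1.590000, y=2.822174: f=3.979243 → y ← 2.822174 + 0.13·3.979243 = 3.339476
y(1.72) ≈ 3.3395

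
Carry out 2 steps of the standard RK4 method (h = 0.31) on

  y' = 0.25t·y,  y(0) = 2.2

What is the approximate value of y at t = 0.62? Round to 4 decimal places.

2.3083

RK4: k1 = f(t_n, y_n); k2 = f(t_n + h/2, y_n + (h/2)·k1); k3 = f(t_n + h/2, y_n + (h/2)·k2); k4 = f(t_n + h, y_n + h·k3); y_{n+1} = y_n + (h/6)·(k1 + 2k2 + 2k3 + k4).
t=0.000000, y=2.200000:
  k1 = f(0.000000, 2.200000) = 0.000000
  k2 = f(0.155000, 2.200000) = 0.085250
  k3 = f(0.155000, 2.213214) = 0.085762
  k4 = f(0.310000, 2.226586) = 0.172560
  y ← 2.200000 + (0.31/6)·(k1 + 2k2 + 2k3 + k4) = 2.226587
t=0.310000, y=2.226587:
  k1 = f(0.310000, 2.226587) = 0.172560
  k2 = f(0.465000, 2.253334) = 0.261950
  k3 = f(0.465000, 2.267189) = 0.263561
  k4 = f(0.620000, 2.308291) = 0.357785
  y ← 2.226587 + (0.31/6)·(k1 + 2k2 + 2k3 + k4) = 2.308291
y(0.62) ≈ 2.3083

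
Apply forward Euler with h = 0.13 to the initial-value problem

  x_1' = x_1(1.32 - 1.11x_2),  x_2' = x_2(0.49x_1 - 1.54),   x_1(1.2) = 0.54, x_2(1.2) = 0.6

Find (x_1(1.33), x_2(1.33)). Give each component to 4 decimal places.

Euler on (x_1,x_2): x_1_{n+1} = x_1_n + h·x_1', x_2_{n+1} = x_2_n + h·x_2'.
1.200000: (0.540000, 0.600000); f=(0.353160, -0.765240) → (0.585911, 0.500519)
(x_1(1.33), x_2(1.33)) ≈ (0.5859, 0.5005)

0.5859, 0.5005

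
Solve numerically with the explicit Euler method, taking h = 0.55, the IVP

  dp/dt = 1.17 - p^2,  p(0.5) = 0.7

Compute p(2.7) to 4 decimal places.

Euler: p_{n+1} = p_n + h·f(t_n, p_n).
t=0.500000, p=0.700000: f=0.680000 → p ← 0.700000 + 0.55·0.680000 = 1.074000
t=1.050000, p=1.074000: f=0.016524 → p ← 1.074000 + 0.55·0.016524 = 1.083088
t=1.600000, p=1.083088: f=-0.003080 → p ← 1.083088 + 0.55·(-0.003080) = 1.081394
t=2.150000, p=1.081394: f=0.000587 → p ← 1.081394 + 0.55·0.000587 = 1.081717
p(2.7) ≈ 1.0817

1.0817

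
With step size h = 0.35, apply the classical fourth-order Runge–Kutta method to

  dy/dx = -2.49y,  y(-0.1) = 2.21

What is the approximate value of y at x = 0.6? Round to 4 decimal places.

RK4: k1 = f(x_n, y_n); k2 = f(x_n + h/2, y_n + (h/2)·k1); k3 = f(x_n + h/2, y_n + (h/2)·k2); k4 = f(x_n + h, y_n + h·k3); y_{n+1} = y_n + (h/6)·(k1 + 2k2 + 2k3 + k4).
x=-0.100000, y=2.210000:
  k1 = f(-0.100000, 2.210000) = -5.502900
  k2 = f(0.075000, 1.246992) = -3.105011
  k3 = f(0.075000, 1.666623) = -4.149891
  k4 = f(0.250000, 0.757538) = -1.886270
  y ← 2.210000 + (0.35/6)·(k1 + 2k2 + 2k3 + k4) = 0.932560
x=0.250000, y=0.932560:
  k1 = f(0.250000, 0.932560) = -2.322074
  k2 = f(0.425000, 0.526197) = -1.310230
  k3 = f(0.425000, 0.703270) = -1.751141
  k4 = f(0.600000, 0.319660) = -0.795954
  y ← 0.932560 + (0.35/6)·(k1 + 2k2 + 2k3 + k4) = 0.393515
y(0.6) ≈ 0.3935

0.3935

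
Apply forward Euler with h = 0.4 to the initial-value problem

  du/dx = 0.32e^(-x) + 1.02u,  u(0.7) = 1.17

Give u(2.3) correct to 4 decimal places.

4.9195

Euler: u_{n+1} = u_n + h·f(x_n, u_n).
x=0.700000, u=1.170000: f=1.352307 → u ← 1.170000 + 0.4·1.352307 = 1.710923
x=1.100000, u=1.710923: f=1.851660 → u ← 1.710923 + 0.4·1.851660 = 2.451587
x=1.500000, u=2.451587: f=2.572020 → u ← 2.451587 + 0.4·2.572020 = 3.480395
x=1.900000, u=3.480395: f=3.597865 → u ← 3.480395 + 0.4·3.597865 = 4.919541
u(2.3) ≈ 4.9195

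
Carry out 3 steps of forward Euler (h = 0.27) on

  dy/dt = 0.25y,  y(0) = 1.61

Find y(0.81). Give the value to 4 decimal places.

Euler: y_{n+1} = y_n + h·f(t_n, y_n).
t=0.000000, y=1.610000: f=0.402500 → y ← 1.610000 + 0.27·0.402500 = 1.718675
t=0.270000, y=1.718675: f=0.429669 → y ← 1.718675 + 0.27·0.429669 = 1.834686
t=0.540000, y=1.834686: f=0.458671 → y ← 1.834686 + 0.27·0.458671 = 1.958527
y(0.81) ≈ 1.9585

1.9585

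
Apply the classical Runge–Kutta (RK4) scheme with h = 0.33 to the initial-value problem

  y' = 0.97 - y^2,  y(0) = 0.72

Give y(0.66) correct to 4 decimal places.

0.9047

RK4: k1 = f(x_n, y_n); k2 = f(x_n + h/2, y_n + (h/2)·k1); k3 = f(x_n + h/2, y_n + (h/2)·k2); k4 = f(x_n + h, y_n + h·k3); y_{n+1} = y_n + (h/6)·(k1 + 2k2 + 2k3 + k4).
x=0.000000, y=0.720000:
  k1 = f(0.000000, 0.720000) = 0.451600
  k2 = f(0.165000, 0.794514) = 0.338748
  k3 = f(0.165000, 0.775893) = 0.367990
  k4 = f(0.330000, 0.841437) = 0.261985
  y ← 0.720000 + (0.33/6)·(k1 + 2k2 + 2k3 + k4) = 0.836988
x=0.330000, y=0.836988:
  k1 = f(0.330000, 0.836988) = 0.269451
  k2 = f(0.495000, 0.881448) = 0.193050
  k3 = f(0.495000, 0.868841) = 0.215114
  k4 = f(0.660000, 0.907976) = 0.145580
  y ← 0.836988 + (0.33/6)·(k1 + 2k2 + 2k3 + k4) = 0.904713
y(0.66) ≈ 0.9047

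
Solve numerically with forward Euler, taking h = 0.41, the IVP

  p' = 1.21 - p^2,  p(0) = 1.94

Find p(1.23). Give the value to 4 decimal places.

1.0957

Euler: p_{n+1} = p_n + h·f(x_n, p_n).
x=0.000000, p=1.940000: f=-2.553600 → p ← 1.940000 + 0.41·(-2.553600) = 0.893024
x=0.410000, p=0.893024: f=0.412508 → p ← 0.893024 + 0.41·0.412508 = 1.062152
x=0.820000, p=1.062152: f=0.081832 → p ← 1.062152 + 0.41·0.081832 = 1.095704
p(1.23) ≈ 1.0957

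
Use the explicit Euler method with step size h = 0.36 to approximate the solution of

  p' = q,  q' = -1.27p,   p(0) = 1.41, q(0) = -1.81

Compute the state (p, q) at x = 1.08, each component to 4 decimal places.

-1.1338, -2.7441

Euler on (p,q): p_{n+1} = p_n + h·p', q_{n+1} = q_n + h·q'.
0.000000: (1.410000, -1.810000); f=(-1.810000, -1.790700) → (0.758400, -2.454652)
0.360000: (0.758400, -2.454652); f=(-2.454652, -0.963168) → (-0.125275, -2.801392)
0.720000: (-0.125275, -2.801392); f=(-2.801392, 0.159099) → (-1.133776, -2.744117)
(p(1.08), q(1.08)) ≈ (-1.1338, -2.7441)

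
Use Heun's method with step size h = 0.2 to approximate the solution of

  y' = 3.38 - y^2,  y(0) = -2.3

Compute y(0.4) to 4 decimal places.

-4.5008

Heun: k1 = f(x_n, y_n); k2 = f(x_n + h, y_n + h·k1); y_{n+1} = y_n + (h/2)·(k1 + k2).
x=0.000000, y=-2.300000:
  k1 = f(0.000000, -2.300000) = -1.910000
  k2 = f(0.200000, -2.682000) = -3.813124
  y ← -2.300000 + (0.2/2)·(-1.910000 + (-3.813124)) = -2.872312
x=0.200000, y=-2.872312:
  k1 = f(0.200000, -2.872312) = -4.870179
  k2 = f(0.400000, -3.846348) = -11.414394
  y ← -2.872312 + (0.2/2)·(-4.870179 + (-11.414394)) = -4.500770
y(0.4) ≈ -4.5008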